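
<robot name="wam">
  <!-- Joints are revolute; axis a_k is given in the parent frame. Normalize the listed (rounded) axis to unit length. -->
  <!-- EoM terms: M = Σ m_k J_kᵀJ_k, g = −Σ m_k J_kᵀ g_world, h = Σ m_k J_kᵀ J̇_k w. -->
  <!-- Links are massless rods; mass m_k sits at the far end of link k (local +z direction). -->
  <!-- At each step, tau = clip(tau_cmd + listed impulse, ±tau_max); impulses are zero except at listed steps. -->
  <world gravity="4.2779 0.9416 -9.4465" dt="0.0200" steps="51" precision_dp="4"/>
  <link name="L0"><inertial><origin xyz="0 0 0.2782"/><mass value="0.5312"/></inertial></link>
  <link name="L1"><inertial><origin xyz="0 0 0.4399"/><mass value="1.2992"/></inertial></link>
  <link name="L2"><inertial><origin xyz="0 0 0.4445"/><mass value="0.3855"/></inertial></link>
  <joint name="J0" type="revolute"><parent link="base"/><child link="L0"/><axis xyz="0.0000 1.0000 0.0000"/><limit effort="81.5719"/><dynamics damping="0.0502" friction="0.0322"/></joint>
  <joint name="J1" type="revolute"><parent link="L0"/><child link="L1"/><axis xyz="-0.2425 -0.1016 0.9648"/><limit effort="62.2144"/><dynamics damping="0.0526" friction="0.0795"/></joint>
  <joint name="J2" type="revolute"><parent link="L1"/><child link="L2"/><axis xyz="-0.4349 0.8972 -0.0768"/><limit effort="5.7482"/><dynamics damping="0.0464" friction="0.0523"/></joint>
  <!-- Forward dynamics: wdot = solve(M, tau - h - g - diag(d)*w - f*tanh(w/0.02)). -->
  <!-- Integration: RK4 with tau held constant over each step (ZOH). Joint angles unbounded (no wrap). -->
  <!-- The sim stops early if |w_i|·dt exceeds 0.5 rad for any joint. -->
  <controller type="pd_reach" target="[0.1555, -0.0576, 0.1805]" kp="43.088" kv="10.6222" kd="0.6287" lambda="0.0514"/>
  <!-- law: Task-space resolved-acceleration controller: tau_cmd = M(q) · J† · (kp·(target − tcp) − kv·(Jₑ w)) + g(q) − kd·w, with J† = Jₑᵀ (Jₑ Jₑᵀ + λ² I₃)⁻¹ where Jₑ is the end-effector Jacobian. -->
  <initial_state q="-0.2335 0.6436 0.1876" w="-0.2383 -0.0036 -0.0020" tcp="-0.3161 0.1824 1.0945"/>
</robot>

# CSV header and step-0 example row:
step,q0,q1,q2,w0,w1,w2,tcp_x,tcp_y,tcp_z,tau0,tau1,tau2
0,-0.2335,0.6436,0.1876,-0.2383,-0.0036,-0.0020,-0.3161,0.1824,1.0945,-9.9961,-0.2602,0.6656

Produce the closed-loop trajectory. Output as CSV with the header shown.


step,q0,q1,q2,w0,w1,w2,tcp_x,tcp_y,tcp_z,tau0,tau1,tau2
1,-0.2452,0.6168,0.2007,-0.9115,-2.5400,1.2909,-0.3192,0.1829,1.0930,-17.3869,2.1214,-0.3505
2,-0.2673,0.5622,0.2335,-1.2912,-2.8755,1.9959,-0.3213,0.1848,1.0905,-29.7739,3.0352,-0.6848
3,-0.3016,0.4908,0.2876,-2.1118,-4.0997,3.4148,-0.3256,0.1884,1.0852,-46.1007,4.6486,-1.2819
4,-0.3560,0.3952,0.3772,-3.2916,-5.2107,5.5348,-0.3324,0.1922,1.0747,-52.5445,5.0268,-1.9684
5,-0.4339,0.2877,0.5097,-4.4719,-5.3440,7.6850,-0.3428,0.1944,1.0549,-34.6594,2.9813,-2.3102
6,-0.5292,0.1906,0.6722,-5.0618,-4.3735,8.5219,-0.3575,0.1926,1.0233,-9.5236,0.2605,-1.7982
7,-0.6304,0.1152,0.8388,-5.0757,-3.2580,8.1225,-0.3760,0.1863,0.9821,8.0180,-1.5071,-0.8531
8,-0.7289,0.0590,0.9925,-4.7938,-2.4342,7.2728,-0.3965,0.1768,0.9355,17.8210,-2.3069,-0.0476
9,-0.8207,0.0163,1.1293,-4.3949,-1.8810,6.4306,-0.4163,0.1655,0.8874,22.7767,-2.5417,0.4272
10,-0.9041,-0.0172,1.2507,-3.9603,-1.5034,5.7424,-0.4331,0.1536,0.8400,24.9935,-2.5067,0.5957
11,-0.9789,-0.0444,1.3600,-3.5248,-1.2322,5.2189,-0.4456,0.1417,0.7944,25.7093,-2.3618,0.5398
12,-1.0452,-0.0668,1.4602,-3.1022,-1.0266,4.8289,-0.4533,0.1301,0.7513,25.6251,-2.1837,0.3398
13,-1.1031,-0.0856,1.5536,-2.6976,-0.8639,4.5345,-0.4561,0.1190,0.7109,25.1363,-2.0058,0.0586
14,-1.1532,-0.1015,1.6418,-2.3118,-0.7312,4.3037,-0.4543,0.1085,0.6732,24.4654,-1.8407,-0.2587
15,-1.1957,-0.1150,1.7258,-1.9438,-0.6211,4.1124,-0.4485,0.0985,0.6383,23.7358,-1.6913,-0.5814
16,-1.2311,-0.1264,1.8062,-1.5919,-0.5289,3.9437,-0.4392,0.0891,0.6061,23.0134,-1.5569,-0.8900
17,-1.2595,-0.1362,1.8833,-1.2542,-0.4515,3.7864,-0.4269,0.0801,0.5763,22.3306,-1.4358,-1.1723
18,-1.2814,-0.1445,1.9574,-0.9289,-0.3863,3.6336,-0.4124,0.0715,0.5489,21.7003,-1.3259,-1.4216
19,-1.2968,-0.1517,2.0285,-0.6144,-0.3317,3.4812,-0.3961,0.0633,0.5238,21.1234,-1.2258,-1.6348
20,-1.3060,-0.1578,2.0965,-0.3093,-0.2858,3.3272,-0.3785,0.0555,0.5007,20.5942,-1.1341,-1.8109
21,-1.3093,-0.1631,2.1614,-0.0126,-0.2473,3.1709,-0.3600,0.0480,0.4797,20.1031,-1.0500,-1.9506
22,-1.3066,-0.1677,2.2232,0.2753,-0.2157,3.0123,-0.3411,0.0409,0.4605,19.6484,-0.9724,-2.0554
23,-1.2983,-0.1717,2.2818,0.5566,-0.1888,2.8522,-0.3219,0.0341,0.4431,19.2024,-0.9011,-2.1271
24,-1.2845,-0.1752,2.3372,0.8319,-0.1654,2.6916,-0.3026,0.0277,0.4275,18.7466,-0.8357,-2.1680
25,-1.2651,-0.1783,2.3894,1.1012,-0.1447,2.5316,-0.2834,0.0216,0.4134,18.2636,-0.7758,-2.1803
26,-1.2405,-0.1810,2.4385,1.3645,-0.1256,2.3735,-0.2645,0.0159,0.4010,17.7350,-0.7209,-2.1661
27,-1.2106,-0.1833,2.4844,1.6212,-0.1073,2.2182,-0.2457,0.0105,0.3901,17.1417,-0.6703,-2.1272
28,-1.1757,-0.1852,2.5273,1.8705,-0.0892,2.0669,-0.2271,0.0055,0.3806,16.4643,-0.6235,-2.0654
29,-1.1359,-0.1868,2.5672,2.1113,-0.0709,1.9203,-0.2087,0.0009,0.3724,15.6841,-0.5800,-1.9821
30,-1.0914,-0.1880,2.6042,2.3421,-0.0523,1.7792,-0.1904,-0.0034,0.3655,14.7835,-0.5388,-1.8788
31,-1.0424,-0.1889,2.6384,2.5608,-0.0343,1.6438,-0.1722,-0.0073,0.3596,13.7475,-0.4983,-1.7566
32,-0.9892,-0.1894,2.6701,2.7653,-0.0209,1.5139,-0.1538,-0.0109,0.3547,12.5644,-0.4538,-1.6165
33,-0.9320,-0.1897,2.6991,2.9528,-0.0155,1.3895,-0.1354,-0.0141,0.3506,11.2270,-0.4022,-1.4599
34,-0.8713,-0.1899,2.7258,3.1210,-0.0135,1.2717,-0.1168,-0.0172,0.3471,9.7361,-0.3475,-1.2894
35,-0.8074,-0.1900,2.7502,3.2672,-0.0120,1.1611,-0.0980,-0.0199,0.3441,8.1008,-0.2927,-1.1071
36,-0.7409,-0.1901,2.7724,3.3890,-0.0084,1.0584,-0.0789,-0.0225,0.3412,6.3391,-0.2404,-0.9156
37,-0.6722,-0.1900,2.7927,3.4842,-0.0038,0.9633,-0.0597,-0.0248,0.3383,4.4769,-0.1900,-0.7173
38,-0.6019,-0.1899,2.8112,3.5509,-0.0006,0.8755,-0.0403,-0.0269,0.3352,2.5478,-0.1400,-0.5148
39,-0.5305,-0.1898,2.8279,3.5882,0.0014,0.7951,-0.0210,-0.0288,0.3318,0.5916,-0.0914,-0.3113
40,-0.4587,-0.1897,2.8432,3.5958,0.0030,0.7226,-0.0018,-0.0305,0.3279,-1.3480,-0.0455,-0.1102
41,-0.3870,-0.1895,2.8570,3.5743,0.0037,0.6577,0.0171,-0.0321,0.3234,-3.2267,-0.0027,0.0853
42,-0.3161,-0.1893,2.8696,3.5252,0.0045,0.6007,0.0356,-0.0335,0.3183,-5.0026,0.0357,0.2721
43,-0.2463,-0.1891,2.8812,3.4509,0.0044,0.5513,0.0534,-0.0349,0.3126,-6.6400,0.0701,0.4480
44,-0.1783,-0.1889,2.8919,3.3544,0.0048,0.5097,0.0704,-0.0361,0.3064,-8.1104,0.0992,0.6106
45,-0.1124,-0.1888,2.9017,3.2393,0.0042,0.4751,0.0865,-0.0372,0.2996,-9.3959,0.1241,0.7588
46,-0.0489,-0.1886,2.9110,3.1095,0.0049,0.4475,0.1015,-0.0383,0.2923,-10.4866,0.1434,0.8916
47,0.0118,-0.1884,2.9198,2.9689,0.0038,0.4260,0.1154,-0.0393,0.2848,-11.3845,0.1595,1.0093
48,0.0697,-0.1882,2.9282,2.8215,0.0058,0.4106,0.1281,-0.0403,0.2771,-12.0956,0.1692,1.1118
49,0.1246,-0.1880,2.9363,2.6707,0.0035,0.3995,0.1397,-0.0412,0.2694,-12.6387,0.1788,1.2007
50,0.1765,-0.1878,2.9443,2.5202,0.0083,0.3938,0.1501,-0.0421,0.2616,-13.0262,0.1799,1.2760
51,0.2254,-0.1876,2.9522,2.3723,0.0089,0.3908,0.1594,-0.0431,0.2541,,,


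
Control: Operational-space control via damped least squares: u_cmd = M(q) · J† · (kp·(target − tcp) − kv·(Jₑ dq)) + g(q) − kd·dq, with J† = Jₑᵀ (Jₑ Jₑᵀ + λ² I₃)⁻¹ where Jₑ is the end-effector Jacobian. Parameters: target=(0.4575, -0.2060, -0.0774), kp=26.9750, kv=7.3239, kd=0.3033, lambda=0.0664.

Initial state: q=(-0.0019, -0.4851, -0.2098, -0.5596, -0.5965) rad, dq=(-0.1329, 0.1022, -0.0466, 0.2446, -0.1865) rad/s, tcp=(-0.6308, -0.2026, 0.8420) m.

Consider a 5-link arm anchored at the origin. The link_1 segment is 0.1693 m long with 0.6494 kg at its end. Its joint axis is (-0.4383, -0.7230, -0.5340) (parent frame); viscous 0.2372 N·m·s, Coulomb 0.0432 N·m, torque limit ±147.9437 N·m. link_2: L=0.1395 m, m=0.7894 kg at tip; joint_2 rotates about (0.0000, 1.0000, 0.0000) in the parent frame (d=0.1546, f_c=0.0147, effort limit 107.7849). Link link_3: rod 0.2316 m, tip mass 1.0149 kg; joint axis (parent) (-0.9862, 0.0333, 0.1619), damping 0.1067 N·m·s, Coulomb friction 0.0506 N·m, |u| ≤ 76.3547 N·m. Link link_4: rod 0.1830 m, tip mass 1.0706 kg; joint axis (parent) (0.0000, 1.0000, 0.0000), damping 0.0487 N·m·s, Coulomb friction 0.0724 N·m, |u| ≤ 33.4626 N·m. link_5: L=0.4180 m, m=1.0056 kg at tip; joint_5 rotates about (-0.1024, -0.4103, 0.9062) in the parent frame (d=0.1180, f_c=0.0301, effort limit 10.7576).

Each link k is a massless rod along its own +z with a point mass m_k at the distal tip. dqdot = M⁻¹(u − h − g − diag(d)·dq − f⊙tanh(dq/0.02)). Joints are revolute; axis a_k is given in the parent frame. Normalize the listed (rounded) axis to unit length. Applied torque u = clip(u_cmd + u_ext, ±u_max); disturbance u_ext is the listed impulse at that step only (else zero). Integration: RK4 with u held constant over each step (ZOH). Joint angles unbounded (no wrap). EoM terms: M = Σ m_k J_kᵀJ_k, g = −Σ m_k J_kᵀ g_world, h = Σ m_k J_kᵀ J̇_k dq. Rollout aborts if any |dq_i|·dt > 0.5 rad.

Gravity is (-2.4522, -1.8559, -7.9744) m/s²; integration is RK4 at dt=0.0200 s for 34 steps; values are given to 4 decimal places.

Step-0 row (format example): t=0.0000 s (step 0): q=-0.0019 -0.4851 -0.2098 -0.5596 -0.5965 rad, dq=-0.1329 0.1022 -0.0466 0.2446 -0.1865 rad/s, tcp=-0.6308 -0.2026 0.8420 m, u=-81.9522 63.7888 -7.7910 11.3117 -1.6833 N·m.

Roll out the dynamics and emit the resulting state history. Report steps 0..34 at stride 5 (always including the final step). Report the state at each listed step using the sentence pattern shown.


t=0.1000 s (step 5): q=-0.2932 -0.2264 -0.0627 -1.1695 -0.2790 rad, dq=-3.7380 4.3078 1.6126 -7.8825 5.1757 rad/s, tcp=-0.4877 -0.2290 0.7822 m, u=-12.4783 15.1003 2.5437 3.2172 -1.1625 N·m.
t=0.2000 s (step 10): q=-0.6430 0.2356 -0.0101 -1.8188 0.1117 rad, dq=-3.9663 3.9351 -0.3043 -4.7181 2.8779 rad/s, tcp=-0.1902 -0.2867 0.6314 m, u=8.9290 -1.8041 1.9892 1.1998 -0.3264 N·m.
t=0.3000 s (step 15): q=-1.1605 0.4364 -0.1436 -2.1066 0.3224 rad, dq=-6.2704 -0.0975 -2.3019 -1.1242 1.6564 rad/s, tcp=0.0820 -0.3349 0.4691 m, u=13.3089 -4.1636 0.7064 -1.1402 0.0162 N·m.
t=0.4000 s (step 20): q=-1.7765 0.3131 -0.4105 -2.1113 0.4384 rad, dq=-5.5027 -1.6953 -2.7622 0.6153 0.5479 rad/s, tcp=0.2965 -0.3467 0.3121 m, u=15.9733 -4.5797 1.6596 -5.0635 0.9433 N·m.
t=0.5000 s (step 25): q=-2.2223 0.1744 -0.6678 -2.0275 0.4901 rad, dq=-3.4754 -0.9998 -2.3158 0.9494 0.7035 rad/s, tcp=0.4495 -0.3220 0.1614 m, u=16.9156 -4.8275 2.1598 -7.7629 1.4290 N·m.
t=0.6000 s (step 30): q=-2.5010 0.0968 -0.8583 -1.9611 0.5022 rad, dq=-2.2289 -0.6482 -1.4695 0.3012 -0.5903 rad/s, tcp=0.5317 -0.2784 0.0315 m, u=15.4510 -3.7744 1.8790 -8.4662 2.0162 N·m.
t=0.6800 s (step 34): q=-2.6503 0.0538 -0.9558 -1.9360 0.5070 rad, dq=-1.6247 -0.5849 -0.8886 -0.1015 -0.8995 rad/s, tcp=0.5558 -0.2454 -0.0426 m.


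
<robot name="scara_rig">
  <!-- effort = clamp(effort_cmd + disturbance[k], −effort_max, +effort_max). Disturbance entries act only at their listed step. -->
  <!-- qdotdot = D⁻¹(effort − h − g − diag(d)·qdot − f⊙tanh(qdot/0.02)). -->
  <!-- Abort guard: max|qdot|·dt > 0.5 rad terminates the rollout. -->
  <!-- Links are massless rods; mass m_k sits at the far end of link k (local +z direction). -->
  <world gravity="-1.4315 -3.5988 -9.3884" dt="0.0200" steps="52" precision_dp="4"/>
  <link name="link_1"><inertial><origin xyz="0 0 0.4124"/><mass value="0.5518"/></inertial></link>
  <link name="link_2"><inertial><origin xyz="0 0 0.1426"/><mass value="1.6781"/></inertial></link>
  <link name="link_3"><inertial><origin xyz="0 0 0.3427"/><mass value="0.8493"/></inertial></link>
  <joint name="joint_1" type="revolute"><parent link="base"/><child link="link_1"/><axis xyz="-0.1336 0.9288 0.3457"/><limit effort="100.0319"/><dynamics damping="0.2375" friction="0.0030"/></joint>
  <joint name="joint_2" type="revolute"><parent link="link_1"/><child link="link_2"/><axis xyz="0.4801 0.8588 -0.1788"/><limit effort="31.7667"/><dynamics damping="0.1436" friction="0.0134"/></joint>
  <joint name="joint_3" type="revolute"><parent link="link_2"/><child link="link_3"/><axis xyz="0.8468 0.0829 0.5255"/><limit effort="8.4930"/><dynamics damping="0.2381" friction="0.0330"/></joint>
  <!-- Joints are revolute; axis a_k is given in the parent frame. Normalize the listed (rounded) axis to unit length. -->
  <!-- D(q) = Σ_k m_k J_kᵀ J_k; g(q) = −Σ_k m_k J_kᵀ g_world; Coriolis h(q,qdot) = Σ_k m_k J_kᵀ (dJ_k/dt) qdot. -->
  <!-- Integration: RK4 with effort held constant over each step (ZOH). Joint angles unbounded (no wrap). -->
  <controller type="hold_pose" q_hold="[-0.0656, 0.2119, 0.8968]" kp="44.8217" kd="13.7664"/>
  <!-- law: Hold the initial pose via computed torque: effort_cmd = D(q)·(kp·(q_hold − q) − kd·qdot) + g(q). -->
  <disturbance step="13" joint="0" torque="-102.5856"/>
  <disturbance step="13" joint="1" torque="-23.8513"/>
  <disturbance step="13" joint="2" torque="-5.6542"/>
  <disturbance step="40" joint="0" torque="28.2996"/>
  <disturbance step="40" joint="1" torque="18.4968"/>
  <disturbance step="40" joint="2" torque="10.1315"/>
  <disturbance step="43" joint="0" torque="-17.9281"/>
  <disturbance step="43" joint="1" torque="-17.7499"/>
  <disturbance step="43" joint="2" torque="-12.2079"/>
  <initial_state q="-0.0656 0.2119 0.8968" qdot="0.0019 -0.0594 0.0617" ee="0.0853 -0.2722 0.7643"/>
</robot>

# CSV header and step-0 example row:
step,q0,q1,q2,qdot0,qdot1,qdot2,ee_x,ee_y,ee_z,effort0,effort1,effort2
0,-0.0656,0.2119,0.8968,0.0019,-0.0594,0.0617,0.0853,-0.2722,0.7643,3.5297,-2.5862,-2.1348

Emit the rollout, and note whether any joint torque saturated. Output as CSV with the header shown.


step,q0,q1,q2,qdot0,qdot1,qdot2,ee_x,ee_y,ee_z,effort0,effort1,effort2
1,-0.0657,0.2114,0.8972,-0.0033,-0.0139,0.0066,0.0852,-0.2722,0.7644,3.5032,-2.5983,-2.1319
2,-0.0657,0.2113,0.8971,-0.0025,-0.0088,0.0040,0.0851,-0.2722,0.7644,3.4817,-2.6070,-2.1354
3,-0.0658,0.2113,0.8970,-0.0015,-0.0073,0.0049,0.0850,-0.2722,0.7644,3.4645,-2.6137,-2.1385
4,-0.0658,0.2113,0.8969,-0.0007,-0.0060,0.0052,0.0850,-0.2722,0.7645,3.4507,-2.6189,-2.1407
5,-0.0659,0.2113,0.8968,-0.0001,-0.0052,0.0055,0.0850,-0.2722,0.7645,3.4397,-2.6229,-2.1424
6,-0.0659,0.2114,0.8967,0.0004,-0.0046,0.0057,0.0850,-0.2722,0.7645,3.4310,-2.6261,-2.1436
7,-0.0659,0.2114,0.8967,0.0008,-0.0042,0.0059,0.0850,-0.2722,0.7645,3.4240,-2.6286,-2.1446
8,-0.0659,0.2115,0.8966,0.0011,-0.0040,0.0060,0.0850,-0.2722,0.7645,3.4185,-2.6305,-2.1453
9,-0.0659,0.2116,0.8966,0.0013,-0.0038,0.0061,0.0850,-0.2722,0.7645,3.4141,-2.6321,-2.1458
10,-0.0659,0.2116,0.8965,0.0014,-0.0037,0.0061,0.0850,-0.2722,0.7645,3.4107,-2.6334,-2.1462
11,-0.0659,0.2117,0.8964,0.0015,-0.0037,0.0062,0.0850,-0.2722,0.7645,3.4080,-2.6344,-2.1466
12,-0.0659,0.2117,0.8964,0.0015,-0.0037,0.0062,0.0850,-0.2722,0.7645,3.4058,-2.6353,-2.1468
13,-0.0659,0.2118,0.8963,0.0016,-0.0037,0.0062,0.0850,-0.2722,0.7645,-99.1814,-26.4873,-7.8012
14,-0.0843,0.2119,0.8961,-1.8435,0.0045,-0.0396,0.0702,-0.2745,0.7652,32.7800,4.2313,-0.4940
15,-0.1158,0.2118,0.8947,-1.3091,-0.0159,-0.0743,0.0446,-0.2782,0.7660,26.7205,2.8960,-0.7689
16,-0.1379,0.2112,0.8935,-0.8939,-0.0463,-0.0410,0.0265,-0.2804,0.7663,21.8648,1.7881,-1.0268
17,-0.1525,0.2102,0.8931,-0.5769,-0.0567,-0.0113,0.0143,-0.2817,0.7664,17.9781,0.8796,-1.2484
18,-0.1617,0.2091,0.8929,-0.3384,-0.0426,-0.0071,0.0066,-0.2824,0.7664,14.8710,0.1408,-1.4311
19,-0.1666,0.2084,0.8929,-0.1591,-0.0256,-0.0066,0.0024,-0.2828,0.7664,12.3907,-0.4563,-1.5818
20,-0.1685,0.2079,0.8928,-0.0255,-0.0099,-0.0073,0.0007,-0.2829,0.7664,10.4137,-0.9357,-1.7043
21,-0.1680,0.2077,0.8928,0.0726,0.0020,-0.0076,0.0011,-0.2828,0.7664,8.8422,-1.3180,-1.8026
22,-0.1658,0.2077,0.8929,0.1433,0.0097,-0.0067,0.0029,-0.2826,0.7665,7.5948,-1.6214,-1.8808
23,-0.1624,0.2078,0.8929,0.1925,0.0155,-0.0068,0.0056,-0.2823,0.7666,6.6067,-1.8615,-1.9425
24,-0.1582,0.2080,0.8930,0.2251,0.0194,-0.0070,0.0091,-0.2819,0.7667,5.8261,-2.0510,-1.9912
25,-0.1535,0.2083,0.8931,0.2450,0.0218,-0.0072,0.0130,-0.2814,0.7667,5.2114,-2.2002,-2.0295
26,-0.1485,0.2086,0.8931,0.2552,0.0232,-0.0073,0.0171,-0.2810,0.7668,4.7292,-2.3173,-2.0595
27,-0.1433,0.2089,0.8931,0.2580,0.0237,-0.0073,0.0214,-0.2805,0.7668,4.3525,-2.4087,-2.0831
28,-0.1382,0.2092,0.8932,0.2555,0.0238,-0.0073,0.0257,-0.2800,0.7668,4.0599,-2.4798,-2.1015
29,-0.1331,0.2096,0.8932,0.2491,0.0234,-0.0072,0.0299,-0.2795,0.7668,3.8339,-2.5349,-2.1158
30,-0.1282,0.2099,0.8933,0.2400,0.0228,-0.0070,0.0339,-0.2790,0.7667,3.6609,-2.5771,-2.1268
31,-0.1235,0.2102,0.8933,0.2289,0.0220,-0.0068,0.0378,-0.2785,0.7667,3.5296,-2.6092,-2.1353
32,-0.1190,0.2105,0.8934,0.2168,0.0211,-0.0066,0.0415,-0.2781,0.7666,3.4313,-2.6334,-2.1418
33,-0.1148,0.2107,0.8935,0.2040,0.0201,-0.0064,0.0450,-0.2776,0.7665,3.3589,-2.6514,-2.1466
34,-0.1108,0.2110,0.8935,0.1909,0.0191,-0.0062,0.0483,-0.2772,0.7664,3.3067,-2.6644,-2.1503
35,-0.1071,0.2112,0.8936,0.1779,0.0182,-0.0060,0.0514,-0.2768,0.7663,3.2702,-2.6736,-2.1529
36,-0.1036,0.2114,0.8937,0.1652,0.0172,-0.0059,0.0542,-0.2765,0.7662,3.2460,-2.6798,-2.1547
37,-0.1004,0.2116,0.8937,0.1529,0.0163,-0.0057,0.0569,-0.2761,0.7661,3.2310,-2.6838,-2.1560
38,-0.0975,0.2118,0.8938,0.1412,0.0153,-0.0056,0.0593,-0.2758,0.7660,3.2232,-2.6860,-2.1568
39,-0.0947,0.2119,0.8939,0.1301,0.0145,-0.0055,0.0616,-0.2755,0.7659,3.2207,-2.6868,-2.1572
40,-0.0922,0.2121,0.8940,0.1196,0.0137,-0.0054,0.0636,-0.2752,0.7658,31.5218,15.8101,7.9741
41,-0.0897,0.2333,0.8948,0.1390,2.0838,0.1062,0.0713,-0.2792,0.7607,-4.8944,-8.0103,-5.0422
42,-0.0868,0.2680,0.8973,0.1481,1.4131,0.1157,0.0828,-0.2859,0.7518,-3.2342,-6.9685,-4.4060
43,-0.0839,0.2912,0.8997,0.1398,0.9326,0.0981,0.0911,-0.2903,0.7453,-19.8172,-23.8826,-8.4930
44,-0.0709,0.2256,0.9817,1.0289,-6.9644,7.3622,0.0934,-0.2875,0.7415,4.3908,-0.3035,-1.9017
45,-0.0571,0.1281,1.0771,0.4450,-3.1897,2.7240,0.0921,-0.2793,0.7418,4.1672,-0.7170,-1.5372
46,-0.0506,0.0822,1.1114,0.2247,-1.5405,0.8857,0.0907,-0.2739,0.7443,3.9890,-1.0321,-1.4614
47,-0.0473,0.0600,1.1206,0.1184,-0.7391,0.1107,0.0893,-0.2703,0.7470,3.8733,-1.2730,-1.4971
48,-0.0455,0.0494,1.1197,0.0631,-0.3546,-0.1655,0.0879,-0.2680,0.7496,3.7936,-1.4611,-1.5824
49,-0.0446,0.0444,1.1154,0.0308,-0.1515,-0.2512,0.0868,-0.2665,0.7516,3.7322,-1.6104,-1.6733
50,-0.0442,0.0427,1.1101,0.0101,-0.0289,-0.2733,0.0859,-0.2656,0.7531,3.6822,-1.7301,-1.7528
51,-0.0441,0.0428,1.1047,-0.0017,0.0364,-0.2567,0.0852,-0.2650,0.7543,3.6396,-1.8226,-1.8188
52,-0.0442,0.0439,1.0998,-0.0088,0.0739,-0.2311,0.0847,-0.2646,0.7552,,,
# any joint saturated: yes


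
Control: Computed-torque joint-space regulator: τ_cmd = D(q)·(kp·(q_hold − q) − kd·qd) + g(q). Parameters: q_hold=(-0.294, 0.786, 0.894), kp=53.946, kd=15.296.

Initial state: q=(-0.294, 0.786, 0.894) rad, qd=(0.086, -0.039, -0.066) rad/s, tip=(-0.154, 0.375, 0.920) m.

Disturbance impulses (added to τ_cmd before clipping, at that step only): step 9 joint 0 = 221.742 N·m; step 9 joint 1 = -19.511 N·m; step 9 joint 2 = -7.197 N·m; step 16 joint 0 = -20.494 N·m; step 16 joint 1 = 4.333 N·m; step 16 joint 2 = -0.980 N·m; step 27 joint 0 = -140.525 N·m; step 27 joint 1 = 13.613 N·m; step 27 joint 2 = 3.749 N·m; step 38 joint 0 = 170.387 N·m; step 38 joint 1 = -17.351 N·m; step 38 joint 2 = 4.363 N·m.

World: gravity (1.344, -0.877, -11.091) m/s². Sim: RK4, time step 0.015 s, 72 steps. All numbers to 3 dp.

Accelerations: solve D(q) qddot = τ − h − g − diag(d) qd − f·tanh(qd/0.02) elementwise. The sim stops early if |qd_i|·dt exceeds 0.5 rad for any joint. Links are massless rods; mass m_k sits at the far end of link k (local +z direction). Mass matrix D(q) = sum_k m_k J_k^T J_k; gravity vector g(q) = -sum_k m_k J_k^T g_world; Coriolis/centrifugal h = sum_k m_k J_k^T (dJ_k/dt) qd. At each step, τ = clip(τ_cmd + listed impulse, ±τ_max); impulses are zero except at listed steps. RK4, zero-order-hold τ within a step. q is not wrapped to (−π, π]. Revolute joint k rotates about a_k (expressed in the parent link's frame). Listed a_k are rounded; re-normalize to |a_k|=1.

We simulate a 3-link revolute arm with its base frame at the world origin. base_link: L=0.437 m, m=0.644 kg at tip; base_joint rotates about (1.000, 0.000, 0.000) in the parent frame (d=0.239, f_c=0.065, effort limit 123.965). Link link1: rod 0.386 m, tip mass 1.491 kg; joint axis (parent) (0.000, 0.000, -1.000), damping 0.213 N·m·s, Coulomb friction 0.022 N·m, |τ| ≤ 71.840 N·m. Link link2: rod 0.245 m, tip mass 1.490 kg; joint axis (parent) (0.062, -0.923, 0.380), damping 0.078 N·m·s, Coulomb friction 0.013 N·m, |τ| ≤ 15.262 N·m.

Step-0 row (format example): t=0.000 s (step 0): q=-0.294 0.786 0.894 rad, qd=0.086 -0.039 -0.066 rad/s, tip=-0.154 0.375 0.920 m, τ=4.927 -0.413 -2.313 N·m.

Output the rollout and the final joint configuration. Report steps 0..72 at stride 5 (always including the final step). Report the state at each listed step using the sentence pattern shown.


t=0.075 s (step 5): q=-0.290 0.785 0.892 rad, qd=0.017 -0.002 -0.007 rad/s, tip=-0.154 0.372 0.922 m, τ=7.235 -0.615 -2.436 N·m.
t=0.150 s (step 10): q=-0.290 0.738 0.875 rad, qd=0.043 -6.306 -2.115 rad/s, tip=-0.156 0.364 0.927 m, τ=-19.331 3.755 -0.847 N·m.
t=0.225 s (step 15): q=-0.282 0.550 0.821 rad, qd=0.082 -0.338 -0.082 rad/s, tip=-0.160 0.330 0.947 m, τ=-1.806 0.514 -1.911 N·m.
t=0.300 s (step 20): q=-0.280 0.614 0.825 rad, qd=-0.043 0.727 0.109 rad/s, tip=-0.157 0.337 0.944 m, τ=7.790 -0.722 -2.082 N·m.
t=0.375 s (step 25): q=-0.285 0.648 0.835 rad, qd=-0.066 0.317 0.134 rad/s, tip=-0.156 0.347 0.940 m, τ=8.605 -0.684 -2.266 N·m.
t=0.450 s (step 30): q=-0.309 0.706 0.855 rad, qd=-0.436 0.761 0.268 rad/s, tip=-0.155 0.377 0.925 m, τ=30.283 -2.771 -2.997 N·m.
t=0.525 s (step 35): q=-0.326 0.734 0.867 rad, qd=-0.070 0.171 0.094 rad/s, tip=-0.154 0.397 0.915 m, τ=16.740 -1.425 -2.631 N·m.
t=0.600 s (step 40): q=-0.319 0.669 0.887 rad, qd=0.344 -2.257 0.732 rad/s, tip=-0.163 0.380 0.918 m, τ=-10.379 2.214 -3.454 N·m.
t=0.675 s (step 45): q=-0.300 0.613 0.921 rad, qd=0.150 0.044 0.190 rad/s, tip=-0.172 0.353 0.922 m, τ=1.195 0.227 -2.807 N·m.
t=0.750 s (step 50): q=-0.294 0.628 0.924 rad, qd=0.029 0.280 -0.057 rad/s, tip=-0.171 0.350 0.923 m, τ=5.974 -0.407 -2.546 N·m.
t=0.825 s (step 55): q=-0.294 0.650 0.918 rad, qd=-0.010 0.288 -0.105 rad/s, tip=-0.169 0.353 0.923 m, τ=7.808 -0.629 -2.471 N·m.
t=0.900 s (step 60): q=-0.295 0.670 0.910 rad, qd=-0.016 0.254 -0.095 rad/s, tip=-0.166 0.358 0.923 m, τ=8.441 -0.700 -2.450 N·m.
t=0.975 s (step 65): q=-0.296 0.688 0.904 rad, qd=-0.013 0.212 -0.073 rad/s, tip=-0.164 0.362 0.923 m, τ=8.638 -0.718 -2.448 N·m.
t=1.050 s (step 70): q=-0.297 0.702 0.899 rad, qd=-0.008 0.175 -0.052 rad/s, tip=-0.162 0.365 0.923 m, τ=8.682 -0.720 -2.451 N·m.
t=1.080 s (step 72): q=-0.297 0.707 0.898 rad, qd=-0.007 0.161 -0.044 rad/s, tip=-0.161 0.366 0.922 m.
final q (rad): -0.297 0.707 0.898


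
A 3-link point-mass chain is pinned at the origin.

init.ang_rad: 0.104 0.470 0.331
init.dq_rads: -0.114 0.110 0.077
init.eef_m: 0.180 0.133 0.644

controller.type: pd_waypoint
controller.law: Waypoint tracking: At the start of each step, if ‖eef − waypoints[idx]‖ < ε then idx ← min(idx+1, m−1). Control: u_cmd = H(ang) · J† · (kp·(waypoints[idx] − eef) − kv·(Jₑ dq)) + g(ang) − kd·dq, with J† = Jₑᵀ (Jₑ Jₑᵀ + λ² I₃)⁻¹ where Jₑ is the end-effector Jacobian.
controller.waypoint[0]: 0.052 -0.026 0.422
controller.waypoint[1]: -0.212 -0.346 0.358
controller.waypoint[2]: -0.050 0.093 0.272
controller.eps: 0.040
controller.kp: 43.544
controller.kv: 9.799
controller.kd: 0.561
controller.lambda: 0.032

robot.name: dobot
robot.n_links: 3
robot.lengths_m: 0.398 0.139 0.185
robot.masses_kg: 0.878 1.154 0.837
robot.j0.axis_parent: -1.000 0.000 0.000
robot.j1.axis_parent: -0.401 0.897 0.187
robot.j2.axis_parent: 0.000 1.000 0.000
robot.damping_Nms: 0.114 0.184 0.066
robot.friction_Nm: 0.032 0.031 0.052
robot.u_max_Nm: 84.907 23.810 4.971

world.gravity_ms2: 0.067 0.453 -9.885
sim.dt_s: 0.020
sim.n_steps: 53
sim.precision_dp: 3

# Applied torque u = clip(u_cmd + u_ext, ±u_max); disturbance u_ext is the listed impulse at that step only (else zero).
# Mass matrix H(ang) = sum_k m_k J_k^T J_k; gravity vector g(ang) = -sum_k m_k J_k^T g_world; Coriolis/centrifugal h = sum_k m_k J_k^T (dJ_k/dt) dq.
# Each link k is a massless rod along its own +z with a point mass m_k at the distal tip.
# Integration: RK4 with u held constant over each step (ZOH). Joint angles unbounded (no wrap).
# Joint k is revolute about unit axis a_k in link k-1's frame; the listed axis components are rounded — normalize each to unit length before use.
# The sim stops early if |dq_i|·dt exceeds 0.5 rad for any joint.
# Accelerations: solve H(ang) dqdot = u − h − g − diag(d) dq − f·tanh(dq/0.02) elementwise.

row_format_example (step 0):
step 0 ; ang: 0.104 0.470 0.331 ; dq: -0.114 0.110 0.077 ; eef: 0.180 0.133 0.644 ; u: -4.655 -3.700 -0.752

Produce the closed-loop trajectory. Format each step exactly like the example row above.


step 1 ; ang: 0.103 0.461 0.350 ; dq: -0.009 -0.907 1.739 ; eef: 0.180 0.131 0.643 ; u: -3.431 -3.081 -1.721
step 2 ; ang: 0.102 0.451 0.368 ; dq: -0.112 -0.224 0.166 ; eef: 0.180 0.129 0.643 ; u: -3.334 -3.300 -0.690
step 3 ; ang: 0.101 0.437 0.388 ; dq: 0.006 -1.118 1.686 ; eef: 0.180 0.126 0.644 ; u: -2.450 -2.783 -1.588
step 4 ; ang: 0.100 0.421 0.407 ; dq: -0.067 -0.499 0.309 ; eef: 0.179 0.123 0.644 ; u: -2.503 -3.014 -0.690
step 5 ; ang: 0.100 0.403 0.427 ; dq: 0.050 -1.259 1.626 ; eef: 0.178 0.121 0.645 ; u: -1.923 -2.576 -1.469
step 6 ; ang: 0.100 0.384 0.447 ; dq: -0.002 -0.728 0.468 ; eef: 0.176 0.118 0.646 ; u: -2.070 -2.785 -0.713
step 7 ; ang: 0.101 0.363 0.468 ; dq: 0.103 -1.348 1.554 ; eef: 0.174 0.116 0.648 ; u: -1.745 -2.417 -1.354
step 8 ; ang: 0.103 0.340 0.489 ; dq: 0.068 -0.918 0.631 ; eef: 0.172 0.114 0.649 ; u: -1.950 -2.583 -0.747
step 9 ; ang: 0.105 0.317 0.510 ; dq: 0.154 -1.393 1.473 ; eef: 0.169 0.113 0.650 ; u: -1.826 -2.281 -1.241
step 10 ; ang: 0.108 0.293 0.533 ; dq: 0.130 -1.068 0.785 ; eef: 0.167 0.111 0.651 ; u: -2.055 -2.395 -0.784
step 11 ; ang: 0.111 0.268 0.555 ; dq: 0.193 -1.404 1.389 ; eef: 0.164 0.110 0.653 ; u: -2.067 -2.158 -1.135
step 12 ; ang: 0.115 0.242 0.577 ; dq: 0.178 -1.176 0.919 ; eef: 0.161 0.109 0.654 ; u: -2.289 -2.219 -0.818
step 13 ; ang: 0.119 0.217 0.600 ; dq: 0.218 -1.391 1.316 ; eef: 0.158 0.108 0.655 ; u: -2.377 -2.038 -1.045
step 14 ; ang: 0.123 0.190 0.623 ; dq: 0.206 -1.244 1.026 ; eef: 0.155 0.107 0.656 ; u: -2.574 -2.053 -0.844
step 15 ; ang: 0.127 0.164 0.646 ; dq: 0.227 -1.365 1.262 ; eef: 0.152 0.107 0.656 ; u: -2.692 -1.918 -0.976
step 16 ; ang: 0.132 0.138 0.669 ; dq: 0.217 -1.276 1.104 ; eef: 0.149 0.106 0.657 ; u: -2.855 -1.896 -0.862
step 17 ; ang: 0.136 0.112 0.692 ; dq: 0.223 -1.332 1.231 ; eef: 0.146 0.105 0.658 ; u: -2.971 -1.793 -0.929
step 18 ; ang: 0.141 0.086 0.716 ; dq: 0.213 -1.280 1.157 ; eef: 0.142 0.105 0.658 ; u: -3.096 -1.749 -0.873
step 19 ; ang: 0.145 0.060 0.740 ; dq: 0.209 -1.296 1.218 ; eef: 0.139 0.104 0.658 ; u: -3.192 -1.665 -0.903
step 20 ; ang: 0.149 0.035 0.764 ; dq: 0.197 -1.264 1.190 ; eef: 0.136 0.103 0.658 ; u: -3.281 -1.608 -0.880
step 21 ; ang: 0.153 0.010 0.788 ; dq: 0.186 -1.259 1.217 ; eef: 0.133 0.103 0.658 ; u: -3.349 -1.535 -0.893
step 22 ; ang: 0.156 -0.015 0.812 ; dq: 0.172 -1.235 1.211 ; eef: 0.131 0.102 0.658 ; u: -3.405 -1.472 -0.886
step 23 ; ang: 0.160 -0.040 0.836 ; dq: 0.158 -1.220 1.223 ; eef: 0.128 0.101 0.658 ; u: -3.444 -1.403 -0.892
step 24 ; ang: 0.163 -0.064 0.860 ; dq: 0.142 -1.199 1.224 ; eef: 0.125 0.099 0.658 ; u: -3.470 -1.339 -0.893
step 25 ; ang: 0.165 -0.088 0.885 ; dq: 0.126 -1.180 1.230 ; eef: 0.123 0.098 0.657 ; u: -3.482 -1.273 -0.899
step 26 ; ang: 0.168 -0.111 0.909 ; dq: 0.110 -1.159 1.232 ; eef: 0.120 0.097 0.657 ; u: -3.482 -1.209 -0.904
step 27 ; ang: 0.170 -0.134 0.934 ; dq: 0.093 -1.139 1.235 ; eef: 0.118 0.095 0.656 ; u: -3.471 -1.145 -0.910
step 28 ; ang: 0.171 -0.156 0.958 ; dq: 0.077 -1.118 1.237 ; eef: 0.115 0.093 0.655 ; u: -3.449 -1.083 -0.917
step 29 ; ang: 0.173 -0.178 0.983 ; dq: 0.060 -1.098 1.239 ; eef: 0.113 0.091 0.654 ; u: -3.419 -1.021 -0.925
step 30 ; ang: 0.174 -0.200 1.008 ; dq: 0.044 -1.077 1.239 ; eef: 0.111 0.089 0.653 ; u: -3.380 -0.960 -0.933
step 31 ; ang: 0.174 -0.221 1.033 ; dq: 0.028 -1.056 1.240 ; eef: 0.109 0.087 0.652 ; u: -3.334 -0.901 -0.942
step 32 ; ang: 0.175 -0.242 1.057 ; dq: 0.013 -1.036 1.239 ; eef: 0.107 0.085 0.651 ; u: -3.282 -0.842 -0.951
step 33 ; ang: 0.175 -0.263 1.082 ; dq: -0.001 -1.017 1.239 ; eef: 0.105 0.082 0.650 ; u: -3.228 -0.784 -0.961
step 34 ; ang: 0.175 -0.283 1.107 ; dq: -0.014 -0.998 1.238 ; eef: 0.104 0.080 0.648 ; u: -3.173 -0.728 -0.971
step 35 ; ang: 0.174 -0.302 1.131 ; dq: -0.027 -0.979 1.235 ; eef: 0.102 0.077 0.647 ; u: -3.116 -0.673 -0.981
step 36 ; ang: 0.174 -0.322 1.156 ; dq: -0.039 -0.960 1.232 ; eef: 0.101 0.074 0.645 ; u: -3.055 -0.619 -0.991
step 37 ; ang: 0.173 -0.341 1.180 ; dq: -0.050 -0.941 1.228 ; eef: 0.099 0.071 0.644 ; u: -2.989 -0.567 -1.002
step 38 ; ang: 0.172 -0.359 1.205 ; dq: -0.061 -0.922 1.223 ; eef: 0.098 0.069 0.642 ; u: -2.920 -0.517 -1.012
step 39 ; ang: 0.170 -0.377 1.229 ; dq: -0.072 -0.903 1.218 ; eef: 0.097 0.066 0.640 ; u: -2.848 -0.468 -1.023
step 40 ; ang: 0.169 -0.395 1.253 ; dq: -0.082 -0.884 1.212 ; eef: 0.095 0.063 0.638 ; u: -2.774 -0.420 -1.033
step 41 ; ang: 0.167 -0.413 1.278 ; dq: -0.091 -0.866 1.206 ; eef: 0.094 0.060 0.636 ; u: -2.697 -0.373 -1.044
step 42 ; ang: 0.165 -0.430 1.302 ; dq: -0.100 -0.847 1.199 ; eef: 0.093 0.057 0.634 ; u: -2.619 -0.328 -1.055
step 43 ; ang: 0.163 -0.447 1.325 ; dq: -0.108 -0.829 1.192 ; eef: 0.092 0.054 0.632 ; u: -2.541 -0.285 -1.066
step 44 ; ang: 0.161 -0.463 1.349 ; dq: -0.115 -0.812 1.185 ; eef: 0.091 0.051 0.630 ; u: -2.461 -0.242 -1.077
step 45 ; ang: 0.158 -0.479 1.373 ; dq: -0.122 -0.794 1.177 ; eef: 0.090 0.048 0.628 ; u: -2.382 -0.201 -1.087
step 46 ; ang: 0.156 -0.495 1.396 ; dq: -0.128 -0.777 1.168 ; eef: 0.089 0.045 0.626 ; u: -2.302 -0.162 -1.098
step 47 ; ang: 0.153 -0.510 1.419 ; dq: -0.134 -0.760 1.159 ; eef: 0.089 0.042 0.624 ; u: -2.223 -0.123 -1.108
step 48 ; ang: 0.151 -0.525 1.442 ; dq: -0.139 -0.744 1.150 ; eef: 0.088 0.039 0.621 ; u: -2.145 -0.086 -1.119
step 49 ; ang: 0.148 -0.540 1.465 ; dq: -0.143 -0.727 1.140 ; eef: 0.087 0.036 0.619 ; u: -2.067 -0.050 -1.129
step 50 ; ang: 0.145 -0.554 1.488 ; dq: -0.147 -0.711 1.131 ; eef: 0.087 0.033 0.617 ; u: -1.990 -0.016 -1.138
step 51 ; ang: 0.142 -0.568 1.510 ; dq: -0.151 -0.696 1.120 ; eef: 0.086 0.030 0.614 ; u: -1.914 0.018 -1.148
step 52 ; ang: 0.139 -0.582 1.533 ; dq: -0.154 -0.680 1.110 ; eef: 0.086 0.027 0.612 ; u: -1.839 0.050 -1.158
step 53 ; ang: 0.136 -0.595 1.555 ; dq: -0.156 -0.665 1.099 ; eef: 0.085 0.024 0.609


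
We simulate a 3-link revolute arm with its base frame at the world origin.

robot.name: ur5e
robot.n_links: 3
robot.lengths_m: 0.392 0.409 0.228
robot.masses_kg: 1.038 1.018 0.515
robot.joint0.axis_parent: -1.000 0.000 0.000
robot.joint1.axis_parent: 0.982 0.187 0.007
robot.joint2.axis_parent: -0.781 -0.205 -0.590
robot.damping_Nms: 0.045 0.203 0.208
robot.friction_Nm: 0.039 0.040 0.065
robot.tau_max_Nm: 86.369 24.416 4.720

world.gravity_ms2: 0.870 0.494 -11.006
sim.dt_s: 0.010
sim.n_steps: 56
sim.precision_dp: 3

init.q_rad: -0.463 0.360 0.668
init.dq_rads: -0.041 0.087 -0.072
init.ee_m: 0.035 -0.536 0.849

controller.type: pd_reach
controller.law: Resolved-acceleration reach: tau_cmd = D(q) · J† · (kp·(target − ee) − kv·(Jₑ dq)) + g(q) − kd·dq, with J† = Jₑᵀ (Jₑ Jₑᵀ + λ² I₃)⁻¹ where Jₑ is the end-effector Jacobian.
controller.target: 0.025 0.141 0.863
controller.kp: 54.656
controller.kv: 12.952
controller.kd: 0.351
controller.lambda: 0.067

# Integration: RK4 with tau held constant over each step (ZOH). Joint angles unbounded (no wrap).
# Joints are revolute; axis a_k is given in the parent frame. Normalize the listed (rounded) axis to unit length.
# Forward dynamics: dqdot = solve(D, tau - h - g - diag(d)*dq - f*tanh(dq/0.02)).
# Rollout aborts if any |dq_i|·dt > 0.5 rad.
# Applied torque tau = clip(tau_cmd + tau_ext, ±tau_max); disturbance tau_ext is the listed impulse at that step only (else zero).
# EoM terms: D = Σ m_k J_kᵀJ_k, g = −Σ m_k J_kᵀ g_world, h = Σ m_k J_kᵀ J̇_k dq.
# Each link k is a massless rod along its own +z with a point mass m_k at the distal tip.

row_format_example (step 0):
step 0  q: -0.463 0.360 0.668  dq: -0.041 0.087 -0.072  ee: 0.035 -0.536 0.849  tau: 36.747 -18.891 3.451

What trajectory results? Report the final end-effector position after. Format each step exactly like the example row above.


step 1  q: -0.463 0.361 0.673  dq: 0.105 0.118 1.024  ee: 0.035 -0.535 0.849  tau: 31.630 -16.583 2.674
step 2  q: -0.461 0.362 0.686  dq: 0.202 0.039 1.507  ee: 0.036 -0.532 0.850  tau: 27.669 -14.747 2.212
step 3  q: -0.459 0.362 0.702  dq: 0.270 -0.075 1.742  ee: 0.036 -0.527 0.852  tau: 24.372 -13.214 1.891
step 4  q: -0.456 0.360 0.720  dq: 0.312 -0.210 1.860  ee: 0.036 -0.521 0.855  tau: 21.540 -11.892 1.645
step 5  q: -0.453 0.357 0.739  dq: 0.330 -0.359 1.922  ee: 0.037 -0.513 0.858  tau: 19.069 -10.735 1.443
step 6  q: -0.449 0.353 0.758  dq: 0.328 -0.517 1.956  ee: 0.037 -0.505 0.862  tau: 16.905 -9.715 1.270
step 7  q: -0.446 0.347 0.778  dq: 0.308 -0.681 1.975  ee: 0.037 -0.496 0.866  tau: 15.018 -8.817 1.119
step 8  q: -0.443 0.339 0.798  dq: 0.273 -0.850 1.984  ee: 0.036 -0.486 0.871  tau: 13.388 -8.027 0.984
step 9  q: -0.441 0.330 0.818  dq: 0.227 -1.020 1.984  ee: 0.036 -0.475 0.875  tau: 12.004 -7.337 0.864
step 10  q: -0.439 0.319 0.837  dq: 0.172 -1.190 1.977  ee: 0.036 -0.464 0.880  tau: 10.855 -6.738 0.756
step 11  q: -0.437 0.306 0.857  dq: 0.111 -1.358 1.961  ee: 0.035 -0.453 0.884  tau: 9.927 -6.223 0.660
step 12  q: -0.437 0.292 0.877  dq: 0.047 -1.519 1.936  ee: 0.034 -0.441 0.889  tau: 9.207 -5.783 0.574
step 13  q: -0.436 0.276 0.896  dq: -0.015 -1.671 1.902  ee: 0.033 -0.429 0.893  tau: 8.674 -5.410 0.496
step 14  q: -0.437 0.259 0.914  dq: -0.072 -1.806 1.859  ee: 0.032 -0.417 0.897  tau: 8.303 -5.097 0.427
step 15  q: -0.438 0.240 0.933  dq: -0.122 -1.926 1.807  ee: 0.031 -0.405 0.901  tau: 8.066 -4.829 0.363
step 16  q: -0.439 0.220 0.951  dq: -0.166 -2.030 1.747  ee: 0.030 -0.393 0.905  tau: 7.936 -4.597 0.304
step 17  q: -0.441 0.199 0.968  dq: -0.199 -2.115 1.681  ee: 0.029 -0.380 0.909  tau: 7.880 -4.390 0.250
step 18  q: -0.443 0.178 0.984  dq: -0.223 -2.180 1.611  ee: 0.027 -0.368 0.912  tau: 7.871 -4.200 0.198
step 19  q: -0.445 0.156 1.000  dq: -0.235 -2.225 1.536  ee: 0.026 -0.355 0.915  tau: 7.880 -4.018 0.148
step 20  q: -0.448 0.134 1.015  dq: -0.237 -2.249 1.460  ee: 0.024 -0.342 0.917  tau: 7.887 -3.837 0.099
step 21  q: -0.450 0.111 1.029  dq: -0.229 -2.254 1.383  ee: 0.023 -0.330 0.920  tau: 7.874 -3.653 0.052
step 22  q: -0.452 0.089 1.042  dq: -0.212 -2.242 1.308  ee: 0.021 -0.317 0.922  tau: 7.828 -3.462 0.004
step 23  q: -0.454 0.066 1.055  dq: -0.186 -2.215 1.234  ee: 0.020 -0.304 0.923  tau: 7.742 -3.262 -0.043
step 24  q: -0.456 0.044 1.067  dq: -0.154 -2.174 1.162  ee: 0.018 -0.292 0.925  tau: 7.612 -3.051 -0.089
step 25  q: -0.457 0.023 1.078  dq: -0.117 -2.121 1.094  ee: 0.017 -0.279 0.926  tau: 7.438 -2.831 -0.135
step 26  q: -0.458 0.002 1.089  dq: -0.076 -2.060 1.029  ee: 0.015 -0.266 0.927  tau: 7.223 -2.602 -0.180
step 27  q: -0.459 -0.018 1.099  dq: -0.033 -1.992 0.967  ee: 0.014 -0.254 0.928  tau: 6.970 -2.364 -0.224
step 28  q: -0.459 -0.038 1.108  dq: 0.011 -1.921 0.909  ee: 0.013 -0.242 0.929  tau: 6.686 -2.121 -0.267
step 29  q: -0.459 -0.057 1.117  dq: 0.052 -1.849 0.854  ee: 0.011 -0.229 0.930  tau: 6.381 -1.872 -0.308
step 30  q: -0.458 -0.075 1.125  dq: 0.094 -1.775 0.802  ee: 0.010 -0.217 0.930  tau: 6.054 -1.621 -0.348
step 31  q: -0.457 -0.092 1.133  dq: 0.136 -1.699 0.754  ee: 0.009 -0.205 0.930  tau: 5.711 -1.371 -0.386
step 32  q: -0.455 -0.109 1.140  dq: 0.176 -1.621 0.709  ee: 0.008 -0.193 0.930  tau: 5.356 -1.124 -0.422
step 33  q: -0.453 -0.125 1.147  dq: 0.214 -1.544 0.668  ee: 0.007 -0.181 0.930  tau: 4.995 -0.880 -0.457
step 34  q: -0.451 -0.140 1.154  dq: 0.250 -1.467 0.629  ee: 0.006 -0.170 0.930  tau: 4.631 -0.641 -0.489
step 35  q: -0.448 -0.154 1.160  dq: 0.284 -1.391 0.593  ee: 0.005 -0.159 0.930  tau: 4.268 -0.409 -0.520
step 36  q: -0.445 -0.167 1.166  dq: 0.315 -1.317 0.559  ee: 0.004 -0.147 0.930  tau: 3.909 -0.184 -0.548
step 37  q: -0.442 -0.180 1.171  dq: 0.343 -1.245 0.528  ee: 0.004 -0.136 0.929  tau: 3.558 0.033 -0.575
step 38  q: -0.438 -0.192 1.176  dq: 0.368 -1.176 0.499  ee: 0.003 -0.126 0.929  tau: 3.216 0.242 -0.600
step 39  q: -0.435 -0.204 1.181  dq: 0.391 -1.109 0.472  ee: 0.002 -0.115 0.928  tau: 2.885 0.440 -0.623
step 40  q: -0.431 -0.214 1.186  dq: 0.410 -1.045 0.447  ee: 0.002 -0.105 0.928  tau: 2.567 0.629 -0.644
step 41  q: -0.426 -0.225 1.190  dq: 0.427 -0.983 0.424  ee: 0.001 -0.095 0.927  tau: 2.264 0.808 -0.664
step 42  q: -0.422 -0.234 1.194  dq: 0.441 -0.924 0.402  ee: 0.001 -0.085 0.926  tau: 1.975 0.976 -0.682
step 43  q: -0.418 -0.243 1.198  dq: 0.452 -0.868 0.383  ee: 0.000 -0.075 0.925  tau: 1.702 1.134 -0.698
step 44  q: -0.413 -0.251 1.202  dq: 0.461 -0.815 0.364  ee: -0.000 -0.066 0.924  tau: 1.445 1.282 -0.713
step 45  q: -0.408 -0.259 1.205  dq: 0.468 -0.764 0.347  ee: -0.001 -0.057 0.924  tau: 1.204 1.420 -0.727
step 46  q: -0.404 -0.267 1.209  dq: 0.472 -0.716 0.332  ee: -0.001 -0.048 0.923  tau: 0.980 1.548 -0.739
step 47  q: -0.399 -0.274 1.212  dq: 0.474 -0.671 0.317  ee: -0.001 -0.040 0.922  tau: 0.772 1.666 -0.751
step 48  q: -0.394 -0.280 1.215  dq: 0.474 -0.628 0.304  ee: -0.001 -0.031 0.921  tau: 0.579 1.775 -0.761
step 49  q: -0.390 -0.286 1.218  dq: 0.473 -0.588 0.291  ee: -0.002 -0.023 0.920  tau: 0.402 1.875 -0.770
step 50  q: -0.385 -0.292 1.221  dq: 0.470 -0.550 0.280  ee: -0.002 -0.016 0.919  tau: 0.241 1.966 -0.778
step 51  q: -0.380 -0.297 1.224  dq: 0.465 -0.514 0.270  ee: -0.002 -0.008 0.918  tau: 0.094 2.048 -0.785
step 52  q: -0.376 -0.302 1.226  dq: 0.459 -0.480 0.260  ee: -0.002 -0.001 0.917  tau: -0.039 2.123 -0.792
step 53  q: -0.371 -0.307 1.229  dq: 0.452 -0.449 0.251  ee: -0.002 0.006 0.916  tau: -0.159 2.190 -0.798
step 54  q: -0.366 -0.311 1.231  dq: 0.444 -0.419 0.243  ee: -0.003 0.013 0.915  tau: -0.265 2.250 -0.803
step 55  q: -0.362 -0.315 1.234  dq: 0.434 -0.391 0.235  ee: -0.003 0.019 0.914  tau: -0.360 2.303 -0.807
step 56  q: -0.358 -0.319 1.236  dq: 0.424 -0.365 0.228  ee: -0.003 0.025 0.913
final ee position (m): -0.003 0.025 0.913


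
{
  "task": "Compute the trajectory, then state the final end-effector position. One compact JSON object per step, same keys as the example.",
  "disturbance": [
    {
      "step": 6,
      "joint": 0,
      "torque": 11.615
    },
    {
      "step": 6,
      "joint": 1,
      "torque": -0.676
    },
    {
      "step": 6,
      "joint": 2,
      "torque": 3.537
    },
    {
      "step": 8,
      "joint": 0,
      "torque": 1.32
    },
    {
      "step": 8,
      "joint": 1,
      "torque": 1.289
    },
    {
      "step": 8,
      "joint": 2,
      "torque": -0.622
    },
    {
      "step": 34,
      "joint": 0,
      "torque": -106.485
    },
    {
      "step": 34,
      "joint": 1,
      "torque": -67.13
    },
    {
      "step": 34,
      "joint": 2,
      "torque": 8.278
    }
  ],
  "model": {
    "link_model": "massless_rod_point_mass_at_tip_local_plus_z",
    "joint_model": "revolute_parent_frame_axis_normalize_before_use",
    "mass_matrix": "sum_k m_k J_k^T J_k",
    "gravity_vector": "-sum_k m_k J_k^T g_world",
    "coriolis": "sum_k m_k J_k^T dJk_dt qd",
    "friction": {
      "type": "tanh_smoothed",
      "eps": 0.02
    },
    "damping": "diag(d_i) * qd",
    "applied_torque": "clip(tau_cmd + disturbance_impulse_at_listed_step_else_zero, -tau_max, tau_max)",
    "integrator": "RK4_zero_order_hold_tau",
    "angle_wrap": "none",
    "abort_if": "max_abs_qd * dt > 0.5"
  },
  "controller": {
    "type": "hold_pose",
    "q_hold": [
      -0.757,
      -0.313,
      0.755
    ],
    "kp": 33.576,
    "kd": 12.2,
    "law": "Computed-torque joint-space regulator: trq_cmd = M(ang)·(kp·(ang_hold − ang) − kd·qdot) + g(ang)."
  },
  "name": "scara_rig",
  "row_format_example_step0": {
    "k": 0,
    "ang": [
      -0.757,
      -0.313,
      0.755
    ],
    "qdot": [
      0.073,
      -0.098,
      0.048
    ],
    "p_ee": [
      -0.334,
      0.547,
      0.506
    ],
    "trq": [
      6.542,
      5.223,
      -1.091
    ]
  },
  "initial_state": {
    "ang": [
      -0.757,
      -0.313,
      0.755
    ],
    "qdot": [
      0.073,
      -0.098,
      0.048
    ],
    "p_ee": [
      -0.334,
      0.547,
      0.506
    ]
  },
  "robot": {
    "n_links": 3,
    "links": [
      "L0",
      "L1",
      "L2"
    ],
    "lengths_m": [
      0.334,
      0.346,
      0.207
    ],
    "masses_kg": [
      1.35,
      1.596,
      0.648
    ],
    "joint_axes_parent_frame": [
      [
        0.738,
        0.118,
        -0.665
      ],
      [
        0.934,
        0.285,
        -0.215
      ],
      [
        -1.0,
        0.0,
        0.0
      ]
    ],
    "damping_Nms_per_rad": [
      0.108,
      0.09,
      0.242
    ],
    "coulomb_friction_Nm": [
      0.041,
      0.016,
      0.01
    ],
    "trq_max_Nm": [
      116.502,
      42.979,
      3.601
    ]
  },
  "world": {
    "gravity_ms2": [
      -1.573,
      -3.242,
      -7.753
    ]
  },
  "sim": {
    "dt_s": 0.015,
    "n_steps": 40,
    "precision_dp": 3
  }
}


{"k":1,"ang":[-0.756,-0.314,0.756],"qdot":[0.05,-0.067,0.035],"p_ee":[-0.334,0.547,0.506],"trq":[6.556,5.216,-1.082]}
{"k":2,"ang":[-0.755,-0.315,0.756],"qdot":[0.032,-0.042,0.026],"p_ee":[-0.334,0.547,0.506],"trq":[6.568,5.21,-1.076]}
{"k":3,"ang":[-0.755,-0.316,0.756],"qdot":[0.018,-0.023,0.019],"p_ee":[-0.333,0.547,0.506],"trq":[6.578,5.204,-1.071]}
{"k":4,"ang":[-0.755,-0.316,0.757],"qdot":[0.009,-0.011,0.013],"p_ee":[-0.333,0.547,0.506],"trq":[6.585,5.2,-1.067]}
{"k":5,"ang":[-0.755,-0.316,0.757],"qdot":[0.004,-0.005,0.007],"p_ee":[-0.333,0.547,0.506],"trq":[6.588,5.198,-1.064]}
{"k":6,"ang":[-0.755,-0.316,0.757],"qdot":[0.001,-0.001,0.003],"p_ee":[-0.333,0.547,0.506],"trq":[18.205,4.52,2.474]}
{"k":7,"ang":[-0.744,-0.329,0.767],"qdot":[1.417,-1.694,1.29],"p_ee":[-0.332,0.546,0.503],"trq":[4.396,5.335,-1.695]}
{"k":8,"ang":[-0.725,-0.352,0.783],"qdot":[1.132,-1.379,0.835],"p_ee":[-0.33,0.545,0.498],"trq":[5.979,6.637,-2.184]}
{"k":9,"ang":[-0.71,-0.37,0.791],"qdot":[0.889,-1.089,0.239],"p_ee":[-0.329,0.543,0.495],"trq":[4.64,5.113,-1.35]}
{"k":10,"ang":[-0.698,-0.384,0.794],"qdot":[0.674,-0.821,0.16],"p_ee":[-0.327,0.543,0.493],"trq":[4.875,5.149,-1.297]}
{"k":11,"ang":[-0.689,-0.395,0.796],"qdot":[0.498,-0.602,0.105],"p_ee":[-0.326,0.542,0.492],"trq":[5.081,5.177,-1.254]}
{"k":12,"ang":[-0.683,-0.403,0.797],"qdot":[0.354,-0.423,0.065],"p_ee":[-0.326,0.541,0.491],"trq":[5.26,5.2,-1.218]}
{"k":13,"ang":[-0.679,-0.408,0.798],"qdot":[0.237,-0.278,0.035],"p_ee":[-0.325,0.541,0.491],"trq":[5.417,5.219,-1.188]}
{"k":14,"ang":[-0.676,-0.411,0.798],"qdot":[0.141,-0.16,0.014],"p_ee":[-0.325,0.541,0.49],"trq":[5.554,5.234,-1.164]}
{"k":15,"ang":[-0.674,-0.413,0.798],"qdot":[0.062,-0.063,0.001],"p_ee":[-0.324,0.541,0.49],"trq":[5.674,5.246,-1.145]}
{"k":16,"ang":[-0.674,-0.413,0.798],"qdot":[0.002,0.012,-0.009],"p_ee":[-0.324,0.541,0.49],"trq":[5.778,5.257,-1.129]}
{"k":17,"ang":[-0.674,-0.413,0.798],"qdot":[-0.035,0.052,-0.028],"p_ee":[-0.324,0.541,0.491],"trq":[5.859,5.27,-1.118]}
{"k":18,"ang":[-0.675,-0.412,0.797],"qdot":[-0.062,0.082,-0.042],"p_ee":[-0.324,0.541,0.491],"trq":[5.927,5.282,-1.109]}
{"k":19,"ang":[-0.676,-0.41,0.797],"qdot":[-0.084,0.105,-0.051],"p_ee":[-0.324,0.541,0.491],"trq":[5.987,5.291,-1.103]}
{"k":20,"ang":[-0.677,-0.409,0.796],"qdot":[-0.1,0.123,-0.057],"p_ee":[-0.325,0.541,0.491],"trq":[6.04,5.299,-1.097]}
{"k":21,"ang":[-0.679,-0.407,0.795],"qdot":[-0.113,0.137,-0.061],"p_ee":[-0.325,0.541,0.492],"trq":[6.086,5.306,-1.093]}
{"k":22,"ang":[-0.681,-0.405,0.794],"qdot":[-0.123,0.147,-0.064],"p_ee":[-0.325,0.541,0.492],"trq":[6.127,5.311,-1.09]}
{"k":23,"ang":[-0.683,-0.402,0.793],"qdot":[-0.129,0.154,-0.065],"p_ee":[-0.325,0.541,0.492],"trq":[6.163,5.315,-1.087]}
{"k":24,"ang":[-0.684,-0.4,0.792],"qdot":[-0.134,0.158,-0.066],"p_ee":[-0.325,0.541,0.493],"trq":[6.196,5.317,-1.085]}
{"k":25,"ang":[-0.686,-0.398,0.791],"qdot":[-0.136,0.16,-0.066],"p_ee":[-0.326,0.542,0.493],"trq":[6.224,5.319,-1.083]}
{"k":26,"ang":[-0.689,-0.395,0.79],"qdot":[-0.137,0.161,-0.065],"p_ee":[-0.326,0.542,0.494],"trq":[6.249,5.321,-1.082]}
{"k":27,"ang":[-0.691,-0.393,0.789],"qdot":[-0.137,0.16,-0.065],"p_ee":[-0.326,0.542,0.494],"trq":[6.272,5.321,-1.08]}
{"k":28,"ang":[-0.693,-0.39,0.788],"qdot":[-0.135,0.158,-0.064],"p_ee":[-0.327,0.542,0.494],"trq":[6.292,5.322,-1.08]}
{"k":29,"ang":[-0.695,-0.388,0.787],"qdot":[-0.133,0.155,-0.063],"p_ee":[-0.327,0.542,0.495],"trq":[6.31,5.321,-1.079]}
{"k":30,"ang":[-0.697,-0.386,0.786],"qdot":[-0.13,0.151,-0.062],"p_ee":[-0.327,0.542,0.495],"trq":[6.326,5.32,-1.078]}
{"k":31,"ang":[-0.699,-0.384,0.785],"qdot":[-0.127,0.147,-0.06],"p_ee":[-0.327,0.543,0.495],"trq":[6.341,5.319,-1.078]}
{"k":32,"ang":[-0.7,-0.381,0.784],"qdot":[-0.124,0.143,-0.059],"p_ee":[-0.328,0.543,0.496],"trq":[6.354,5.318,-1.077]}
{"k":33,"ang":[-0.702,-0.379,0.784],"qdot":[-0.12,0.138,-0.057],"p_ee":[-0.328,0.543,0.496],"trq":[6.365,5.316,-1.077]}
{"k":34,"ang":[-0.704,-0.377,0.783],"qdot":[-0.116,0.133,-0.056],"p_ee":[-0.328,0.543,0.496],"trq":[-100.109,-42.979,3.601]}
{"k":35,"ang":[-0.75,-0.328,0.806],"qdot":[-6.034,6.369,2.934],"p_ee":[-0.335,0.547,0.492],"trq":[26.453,14.355,-1.879]}
{"k":36,"ang":[-0.831,-0.244,0.838],"qdot":[-4.767,4.898,1.399],"p_ee":[-0.346,0.553,0.486],"trq":[23.899,13.066,-1.68]}
{"k":37,"ang":[-0.895,-0.18,0.852],"qdot":[-3.719,3.723,0.542],"p_ee":[-0.355,0.557,0.481],"trq":[21.679,11.926,-1.572]}
{"k":38,"ang":[-0.944,-0.131,0.856],"qdot":[-2.862,2.793,0.087],"p_ee":[-0.362,0.561,0.478],"trq":[19.746,10.925,-1.507]}
{"k":39,"ang":[-0.981,-0.095,0.855],"qdot":[-2.164,2.062,-0.125],"p_ee":[-0.368,0.564,0.475],"trq":[18.06,10.051,-1.465]}
{"k":40,"ang":[-1.01,-0.068,0.853],"qdot":[-1.596,1.485,-0.21],"p_ee":[-0.372,0.567,0.473]}
{"summary": "final p_ee position (m): -0.372 0.567 0.473"}
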